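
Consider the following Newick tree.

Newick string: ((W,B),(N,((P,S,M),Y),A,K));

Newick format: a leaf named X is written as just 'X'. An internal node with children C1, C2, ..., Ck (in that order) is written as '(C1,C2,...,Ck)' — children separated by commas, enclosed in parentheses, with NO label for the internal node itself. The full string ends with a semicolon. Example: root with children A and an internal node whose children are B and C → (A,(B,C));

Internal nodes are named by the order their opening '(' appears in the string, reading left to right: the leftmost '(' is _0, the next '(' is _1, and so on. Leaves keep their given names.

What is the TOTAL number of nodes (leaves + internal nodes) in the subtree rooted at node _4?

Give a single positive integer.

Answer: 4

Derivation:
Newick: ((W,B),(N,((P,S,M),Y),A,K));
Locate _4: it is the '(' at position 11 (the 5th '(' reading left to right).
Query: subtree rooted at _4
_4: subtree_size = 1 + 3
  P: subtree_size = 1 + 0
  S: subtree_size = 1 + 0
  M: subtree_size = 1 + 0
Total subtree size of _4: 4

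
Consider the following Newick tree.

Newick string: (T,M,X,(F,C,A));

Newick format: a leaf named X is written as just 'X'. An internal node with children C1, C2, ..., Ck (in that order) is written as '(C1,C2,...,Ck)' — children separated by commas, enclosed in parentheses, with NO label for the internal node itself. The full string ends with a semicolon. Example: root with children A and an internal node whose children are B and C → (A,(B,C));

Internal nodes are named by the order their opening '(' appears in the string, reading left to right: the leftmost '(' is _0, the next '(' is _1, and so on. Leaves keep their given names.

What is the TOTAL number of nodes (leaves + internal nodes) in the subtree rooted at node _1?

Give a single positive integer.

Answer: 4

Derivation:
Newick: (T,M,X,(F,C,A));
Locate _1: it is the '(' at position 7 (the 2nd '(' reading left to right).
Query: subtree rooted at _1
_1: subtree_size = 1 + 3
  F: subtree_size = 1 + 0
  C: subtree_size = 1 + 0
  A: subtree_size = 1 + 0
Total subtree size of _1: 4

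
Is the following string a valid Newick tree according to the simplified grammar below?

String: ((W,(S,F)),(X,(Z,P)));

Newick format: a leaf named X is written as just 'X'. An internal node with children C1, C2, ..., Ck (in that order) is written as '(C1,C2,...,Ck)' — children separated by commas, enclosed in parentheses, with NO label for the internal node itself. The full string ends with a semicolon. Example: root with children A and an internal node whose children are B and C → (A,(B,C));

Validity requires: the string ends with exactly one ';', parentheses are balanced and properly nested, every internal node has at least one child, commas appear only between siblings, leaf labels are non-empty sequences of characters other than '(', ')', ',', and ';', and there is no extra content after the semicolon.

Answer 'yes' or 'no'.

Input: ((W,(S,F)),(X,(Z,P)));
Paren balance: 5 '(' vs 5 ')' OK
Ends with single ';': True
Full parse: OK
Valid: True

Answer: yes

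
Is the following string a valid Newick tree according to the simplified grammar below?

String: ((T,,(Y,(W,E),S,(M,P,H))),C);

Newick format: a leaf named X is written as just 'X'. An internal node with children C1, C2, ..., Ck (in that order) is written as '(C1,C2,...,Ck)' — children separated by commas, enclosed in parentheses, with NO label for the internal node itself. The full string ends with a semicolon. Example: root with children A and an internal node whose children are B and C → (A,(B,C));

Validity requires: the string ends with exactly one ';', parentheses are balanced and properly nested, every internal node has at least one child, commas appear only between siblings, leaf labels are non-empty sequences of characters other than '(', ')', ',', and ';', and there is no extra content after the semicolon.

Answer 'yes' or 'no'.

Answer: no

Derivation:
Input: ((T,,(Y,(W,E),S,(M,P,H))),C);
Paren balance: 5 '(' vs 5 ')' OK
Ends with single ';': True
Full parse: FAILS (empty leaf label at pos 4)
Valid: False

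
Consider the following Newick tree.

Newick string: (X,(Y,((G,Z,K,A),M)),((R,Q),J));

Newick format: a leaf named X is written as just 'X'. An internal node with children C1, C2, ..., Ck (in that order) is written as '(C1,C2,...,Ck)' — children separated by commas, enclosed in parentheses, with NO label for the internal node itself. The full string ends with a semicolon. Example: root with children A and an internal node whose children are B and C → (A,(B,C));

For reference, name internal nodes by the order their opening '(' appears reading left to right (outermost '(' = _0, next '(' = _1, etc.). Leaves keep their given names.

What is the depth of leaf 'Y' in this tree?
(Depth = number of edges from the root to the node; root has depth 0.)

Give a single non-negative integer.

Newick: (X,(Y,((G,Z,K,A),M)),((R,Q),J));
Naming internals by '(' encounter order: outermost '(' = _0, next = _1, ...
Query node: Y
Path from root: _0 -> _1 -> Y
Depth of Y: 2 (number of edges from root)

Answer: 2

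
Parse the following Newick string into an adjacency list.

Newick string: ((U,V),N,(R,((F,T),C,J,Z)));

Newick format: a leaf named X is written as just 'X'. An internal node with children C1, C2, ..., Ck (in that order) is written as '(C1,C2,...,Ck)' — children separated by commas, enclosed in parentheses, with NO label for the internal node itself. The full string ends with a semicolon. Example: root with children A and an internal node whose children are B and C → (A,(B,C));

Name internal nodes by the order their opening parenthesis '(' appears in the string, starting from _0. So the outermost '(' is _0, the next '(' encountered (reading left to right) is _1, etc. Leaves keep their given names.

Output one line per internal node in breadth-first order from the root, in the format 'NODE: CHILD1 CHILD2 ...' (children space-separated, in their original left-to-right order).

Answer: _0: _1 N _2
_1: U V
_2: R _3
_3: _4 C J Z
_4: F T

Derivation:
Input: ((U,V),N,(R,((F,T),C,J,Z)));
Scanning left-to-right, naming '(' by encounter order:
  pos 0: '(' -> open internal node _0 (depth 1)
  pos 1: '(' -> open internal node _1 (depth 2)
  pos 5: ')' -> close internal node _1 (now at depth 1)
  pos 9: '(' -> open internal node _2 (depth 2)
  pos 12: '(' -> open internal node _3 (depth 3)
  pos 13: '(' -> open internal node _4 (depth 4)
  pos 17: ')' -> close internal node _4 (now at depth 3)
  pos 24: ')' -> close internal node _3 (now at depth 2)
  pos 25: ')' -> close internal node _2 (now at depth 1)
  pos 26: ')' -> close internal node _0 (now at depth 0)
Total internal nodes: 5
BFS adjacency from root:
  _0: _1 N _2
  _1: U V
  _2: R _3
  _3: _4 C J Z
  _4: F T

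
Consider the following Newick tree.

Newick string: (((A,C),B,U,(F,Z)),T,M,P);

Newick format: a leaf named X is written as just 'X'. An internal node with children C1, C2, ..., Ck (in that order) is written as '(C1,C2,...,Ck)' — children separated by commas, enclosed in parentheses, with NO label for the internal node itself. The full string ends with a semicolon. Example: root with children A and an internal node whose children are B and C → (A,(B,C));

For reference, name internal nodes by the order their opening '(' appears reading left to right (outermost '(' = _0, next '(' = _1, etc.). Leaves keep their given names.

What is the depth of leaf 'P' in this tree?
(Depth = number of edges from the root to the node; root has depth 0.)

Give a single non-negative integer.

Newick: (((A,C),B,U,(F,Z)),T,M,P);
Naming internals by '(' encounter order: outermost '(' = _0, next = _1, ...
Query node: P
Path from root: _0 -> P
Depth of P: 1 (number of edges from root)

Answer: 1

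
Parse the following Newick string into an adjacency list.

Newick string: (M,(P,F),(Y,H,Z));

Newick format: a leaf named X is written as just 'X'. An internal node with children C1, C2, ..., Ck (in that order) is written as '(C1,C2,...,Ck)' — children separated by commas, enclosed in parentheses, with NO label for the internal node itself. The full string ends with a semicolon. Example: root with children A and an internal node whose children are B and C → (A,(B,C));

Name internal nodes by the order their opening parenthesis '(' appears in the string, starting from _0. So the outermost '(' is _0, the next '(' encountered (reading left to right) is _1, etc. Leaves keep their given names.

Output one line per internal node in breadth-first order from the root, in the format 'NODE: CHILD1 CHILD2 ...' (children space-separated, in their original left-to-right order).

Input: (M,(P,F),(Y,H,Z));
Scanning left-to-right, naming '(' by encounter order:
  pos 0: '(' -> open internal node _0 (depth 1)
  pos 3: '(' -> open internal node _1 (depth 2)
  pos 7: ')' -> close internal node _1 (now at depth 1)
  pos 9: '(' -> open internal node _2 (depth 2)
  pos 15: ')' -> close internal node _2 (now at depth 1)
  pos 16: ')' -> close internal node _0 (now at depth 0)
Total internal nodes: 3
BFS adjacency from root:
  _0: M _1 _2
  _1: P F
  _2: Y H Z

Answer: _0: M _1 _2
_1: P F
_2: Y H Z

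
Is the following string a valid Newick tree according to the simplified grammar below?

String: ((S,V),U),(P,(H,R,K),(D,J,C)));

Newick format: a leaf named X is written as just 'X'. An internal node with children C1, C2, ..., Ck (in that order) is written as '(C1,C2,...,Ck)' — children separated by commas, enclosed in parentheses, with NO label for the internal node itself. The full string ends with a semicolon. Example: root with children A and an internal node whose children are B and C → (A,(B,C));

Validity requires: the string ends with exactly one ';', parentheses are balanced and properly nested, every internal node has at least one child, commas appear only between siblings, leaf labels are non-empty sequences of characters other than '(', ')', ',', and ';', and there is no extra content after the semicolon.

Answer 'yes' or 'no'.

Input: ((S,V),U),(P,(H,R,K),(D,J,C)));
Paren balance: 5 '(' vs 6 ')' MISMATCH
Ends with single ';': True
Full parse: FAILS (extra content after tree at pos 9)
Valid: False

Answer: no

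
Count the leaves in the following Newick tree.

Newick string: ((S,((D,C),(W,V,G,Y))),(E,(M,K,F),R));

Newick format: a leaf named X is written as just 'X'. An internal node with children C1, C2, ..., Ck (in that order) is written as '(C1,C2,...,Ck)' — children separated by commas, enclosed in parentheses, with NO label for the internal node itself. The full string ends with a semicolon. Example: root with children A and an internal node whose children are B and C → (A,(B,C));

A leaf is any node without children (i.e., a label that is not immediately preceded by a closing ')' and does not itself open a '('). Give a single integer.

Newick: ((S,((D,C),(W,V,G,Y))),(E,(M,K,F),R));
Scan left-to-right; a leaf is any maximal label run not followed by '(':
  pos 2: leaf 'S' → count = 1
  pos 6: leaf 'D' → count = 2
  pos 8: leaf 'C' → count = 3
  pos 12: leaf 'W' → count = 4
  pos 14: leaf 'V' → count = 5
  pos 16: leaf 'G' → count = 6
  pos 18: leaf 'Y' → count = 7
  pos 24: leaf 'E' → count = 8
  pos 27: leaf 'M' → count = 9
  pos 29: leaf 'K' → count = 10
  pos 31: leaf 'F' → count = 11
  pos 34: leaf 'R' → count = 12
Total leaves: 12

Answer: 12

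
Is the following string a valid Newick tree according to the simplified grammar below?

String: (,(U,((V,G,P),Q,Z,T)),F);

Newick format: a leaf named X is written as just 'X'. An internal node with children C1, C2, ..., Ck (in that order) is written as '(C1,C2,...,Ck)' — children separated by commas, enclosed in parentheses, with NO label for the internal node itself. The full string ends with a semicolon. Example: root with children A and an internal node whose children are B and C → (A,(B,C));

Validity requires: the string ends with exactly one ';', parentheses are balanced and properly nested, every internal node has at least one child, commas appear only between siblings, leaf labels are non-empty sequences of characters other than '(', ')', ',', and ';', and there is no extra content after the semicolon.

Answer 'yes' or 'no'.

Answer: no

Derivation:
Input: (,(U,((V,G,P),Q,Z,T)),F);
Paren balance: 4 '(' vs 4 ')' OK
Ends with single ';': True
Full parse: FAILS (empty leaf label at pos 1)
Valid: False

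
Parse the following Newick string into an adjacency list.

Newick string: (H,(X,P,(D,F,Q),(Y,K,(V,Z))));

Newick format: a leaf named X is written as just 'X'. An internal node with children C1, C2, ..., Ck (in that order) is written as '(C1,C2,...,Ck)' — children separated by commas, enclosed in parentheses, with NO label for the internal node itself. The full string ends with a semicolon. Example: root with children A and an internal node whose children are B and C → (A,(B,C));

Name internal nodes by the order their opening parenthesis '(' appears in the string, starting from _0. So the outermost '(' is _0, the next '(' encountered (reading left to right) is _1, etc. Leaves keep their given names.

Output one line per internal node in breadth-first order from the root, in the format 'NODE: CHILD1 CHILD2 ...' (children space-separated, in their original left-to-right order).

Answer: _0: H _1
_1: X P _2 _3
_2: D F Q
_3: Y K _4
_4: V Z

Derivation:
Input: (H,(X,P,(D,F,Q),(Y,K,(V,Z))));
Scanning left-to-right, naming '(' by encounter order:
  pos 0: '(' -> open internal node _0 (depth 1)
  pos 3: '(' -> open internal node _1 (depth 2)
  pos 8: '(' -> open internal node _2 (depth 3)
  pos 14: ')' -> close internal node _2 (now at depth 2)
  pos 16: '(' -> open internal node _3 (depth 3)
  pos 21: '(' -> open internal node _4 (depth 4)
  pos 25: ')' -> close internal node _4 (now at depth 3)
  pos 26: ')' -> close internal node _3 (now at depth 2)
  pos 27: ')' -> close internal node _1 (now at depth 1)
  pos 28: ')' -> close internal node _0 (now at depth 0)
Total internal nodes: 5
BFS adjacency from root:
  _0: H _1
  _1: X P _2 _3
  _2: D F Q
  _3: Y K _4
  _4: V Z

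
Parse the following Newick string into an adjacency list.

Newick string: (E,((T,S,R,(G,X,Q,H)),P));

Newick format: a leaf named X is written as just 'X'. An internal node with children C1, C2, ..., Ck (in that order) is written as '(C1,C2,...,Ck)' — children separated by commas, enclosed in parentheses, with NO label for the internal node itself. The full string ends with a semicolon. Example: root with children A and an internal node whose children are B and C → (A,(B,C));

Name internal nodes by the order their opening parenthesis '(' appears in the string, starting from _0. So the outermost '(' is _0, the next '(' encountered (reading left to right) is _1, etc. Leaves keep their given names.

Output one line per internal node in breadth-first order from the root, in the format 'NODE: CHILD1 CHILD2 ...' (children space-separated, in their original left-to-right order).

Input: (E,((T,S,R,(G,X,Q,H)),P));
Scanning left-to-right, naming '(' by encounter order:
  pos 0: '(' -> open internal node _0 (depth 1)
  pos 3: '(' -> open internal node _1 (depth 2)
  pos 4: '(' -> open internal node _2 (depth 3)
  pos 11: '(' -> open internal node _3 (depth 4)
  pos 19: ')' -> close internal node _3 (now at depth 3)
  pos 20: ')' -> close internal node _2 (now at depth 2)
  pos 23: ')' -> close internal node _1 (now at depth 1)
  pos 24: ')' -> close internal node _0 (now at depth 0)
Total internal nodes: 4
BFS adjacency from root:
  _0: E _1
  _1: _2 P
  _2: T S R _3
  _3: G X Q H

Answer: _0: E _1
_1: _2 P
_2: T S R _3
_3: G X Q H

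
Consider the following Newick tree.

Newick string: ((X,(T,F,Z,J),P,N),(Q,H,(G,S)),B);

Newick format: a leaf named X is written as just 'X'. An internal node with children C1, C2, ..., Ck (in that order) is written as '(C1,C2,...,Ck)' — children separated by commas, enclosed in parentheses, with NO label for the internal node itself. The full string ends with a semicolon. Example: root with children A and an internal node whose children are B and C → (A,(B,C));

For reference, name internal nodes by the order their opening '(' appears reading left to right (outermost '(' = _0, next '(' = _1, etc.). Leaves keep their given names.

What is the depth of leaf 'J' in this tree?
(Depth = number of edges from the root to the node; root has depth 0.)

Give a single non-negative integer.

Answer: 3

Derivation:
Newick: ((X,(T,F,Z,J),P,N),(Q,H,(G,S)),B);
Naming internals by '(' encounter order: outermost '(' = _0, next = _1, ...
Query node: J
Path from root: _0 -> _1 -> _2 -> J
Depth of J: 3 (number of edges from root)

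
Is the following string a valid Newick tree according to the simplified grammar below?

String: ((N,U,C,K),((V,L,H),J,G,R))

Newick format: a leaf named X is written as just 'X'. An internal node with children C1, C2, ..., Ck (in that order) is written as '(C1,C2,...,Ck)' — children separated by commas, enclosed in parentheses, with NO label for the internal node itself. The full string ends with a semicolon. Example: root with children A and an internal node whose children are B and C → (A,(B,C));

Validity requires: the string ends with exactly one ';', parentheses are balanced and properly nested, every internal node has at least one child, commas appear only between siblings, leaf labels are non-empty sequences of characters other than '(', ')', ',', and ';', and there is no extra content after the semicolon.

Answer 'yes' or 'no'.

Answer: no

Derivation:
Input: ((N,U,C,K),((V,L,H),J,G,R))
Paren balance: 4 '(' vs 4 ')' OK
Ends with single ';': False
Full parse: FAILS (must end with ;)
Valid: False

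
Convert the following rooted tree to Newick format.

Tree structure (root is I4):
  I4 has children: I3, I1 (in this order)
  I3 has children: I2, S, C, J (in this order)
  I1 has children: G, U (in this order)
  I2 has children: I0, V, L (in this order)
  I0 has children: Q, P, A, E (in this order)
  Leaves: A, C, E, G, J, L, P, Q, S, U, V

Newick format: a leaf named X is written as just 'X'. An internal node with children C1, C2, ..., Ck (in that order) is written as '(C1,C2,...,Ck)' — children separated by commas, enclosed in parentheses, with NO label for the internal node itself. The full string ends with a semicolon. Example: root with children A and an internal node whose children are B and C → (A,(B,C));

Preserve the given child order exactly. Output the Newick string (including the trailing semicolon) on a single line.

internal I4 with children ['I3', 'I1']
  internal I3 with children ['I2', 'S', 'C', 'J']
    internal I2 with children ['I0', 'V', 'L']
      internal I0 with children ['Q', 'P', 'A', 'E']
        leaf 'Q' → 'Q'
        leaf 'P' → 'P'
        leaf 'A' → 'A'
        leaf 'E' → 'E'
      → '(Q,P,A,E)'
      leaf 'V' → 'V'
      leaf 'L' → 'L'
    → '((Q,P,A,E),V,L)'
    leaf 'S' → 'S'
    leaf 'C' → 'C'
    leaf 'J' → 'J'
  → '(((Q,P,A,E),V,L),S,C,J)'
  internal I1 with children ['G', 'U']
    leaf 'G' → 'G'
    leaf 'U' → 'U'
  → '(G,U)'
→ '((((Q,P,A,E),V,L),S,C,J),(G,U))'
Final: ((((Q,P,A,E),V,L),S,C,J),(G,U));

Answer: ((((Q,P,A,E),V,L),S,C,J),(G,U));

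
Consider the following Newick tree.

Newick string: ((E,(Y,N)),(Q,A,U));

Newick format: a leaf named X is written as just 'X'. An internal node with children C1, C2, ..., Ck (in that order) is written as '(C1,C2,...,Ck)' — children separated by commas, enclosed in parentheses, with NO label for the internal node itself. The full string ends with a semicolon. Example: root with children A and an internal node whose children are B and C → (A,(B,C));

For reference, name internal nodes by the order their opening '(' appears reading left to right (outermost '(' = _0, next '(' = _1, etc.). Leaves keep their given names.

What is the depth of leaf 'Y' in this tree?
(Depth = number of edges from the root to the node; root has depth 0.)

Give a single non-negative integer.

Newick: ((E,(Y,N)),(Q,A,U));
Naming internals by '(' encounter order: outermost '(' = _0, next = _1, ...
Query node: Y
Path from root: _0 -> _1 -> _2 -> Y
Depth of Y: 3 (number of edges from root)

Answer: 3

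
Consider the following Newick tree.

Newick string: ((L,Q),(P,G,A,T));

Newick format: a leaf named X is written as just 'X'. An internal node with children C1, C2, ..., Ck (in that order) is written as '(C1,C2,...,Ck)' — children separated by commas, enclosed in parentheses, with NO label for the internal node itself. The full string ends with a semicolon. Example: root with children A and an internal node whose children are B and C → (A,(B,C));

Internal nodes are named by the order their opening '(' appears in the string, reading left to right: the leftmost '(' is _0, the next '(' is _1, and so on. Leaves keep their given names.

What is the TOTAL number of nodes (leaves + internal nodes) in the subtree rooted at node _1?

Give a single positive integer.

Answer: 3

Derivation:
Newick: ((L,Q),(P,G,A,T));
Locate _1: it is the '(' at position 1 (the 2nd '(' reading left to right).
Query: subtree rooted at _1
_1: subtree_size = 1 + 2
  L: subtree_size = 1 + 0
  Q: subtree_size = 1 + 0
Total subtree size of _1: 3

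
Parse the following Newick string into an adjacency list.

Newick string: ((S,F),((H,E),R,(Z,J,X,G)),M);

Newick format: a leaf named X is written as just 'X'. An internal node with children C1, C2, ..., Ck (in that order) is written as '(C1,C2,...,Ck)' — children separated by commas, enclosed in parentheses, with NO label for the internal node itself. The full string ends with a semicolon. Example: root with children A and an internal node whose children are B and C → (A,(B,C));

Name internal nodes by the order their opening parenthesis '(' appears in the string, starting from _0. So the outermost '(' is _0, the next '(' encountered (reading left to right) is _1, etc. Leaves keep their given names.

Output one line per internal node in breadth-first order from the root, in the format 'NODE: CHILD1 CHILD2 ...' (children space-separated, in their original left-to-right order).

Input: ((S,F),((H,E),R,(Z,J,X,G)),M);
Scanning left-to-right, naming '(' by encounter order:
  pos 0: '(' -> open internal node _0 (depth 1)
  pos 1: '(' -> open internal node _1 (depth 2)
  pos 5: ')' -> close internal node _1 (now at depth 1)
  pos 7: '(' -> open internal node _2 (depth 2)
  pos 8: '(' -> open internal node _3 (depth 3)
  pos 12: ')' -> close internal node _3 (now at depth 2)
  pos 16: '(' -> open internal node _4 (depth 3)
  pos 24: ')' -> close internal node _4 (now at depth 2)
  pos 25: ')' -> close internal node _2 (now at depth 1)
  pos 28: ')' -> close internal node _0 (now at depth 0)
Total internal nodes: 5
BFS adjacency from root:
  _0: _1 _2 M
  _1: S F
  _2: _3 R _4
  _3: H E
  _4: Z J X G

Answer: _0: _1 _2 M
_1: S F
_2: _3 R _4
_3: H E
_4: Z J X G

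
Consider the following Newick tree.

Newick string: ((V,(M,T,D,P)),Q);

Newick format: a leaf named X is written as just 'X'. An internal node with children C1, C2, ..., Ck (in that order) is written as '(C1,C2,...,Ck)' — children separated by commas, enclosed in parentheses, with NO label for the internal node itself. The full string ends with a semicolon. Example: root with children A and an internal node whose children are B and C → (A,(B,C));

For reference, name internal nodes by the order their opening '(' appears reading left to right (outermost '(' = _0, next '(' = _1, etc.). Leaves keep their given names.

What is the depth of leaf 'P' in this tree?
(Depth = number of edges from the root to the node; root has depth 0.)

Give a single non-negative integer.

Answer: 3

Derivation:
Newick: ((V,(M,T,D,P)),Q);
Naming internals by '(' encounter order: outermost '(' = _0, next = _1, ...
Query node: P
Path from root: _0 -> _1 -> _2 -> P
Depth of P: 3 (number of edges from root)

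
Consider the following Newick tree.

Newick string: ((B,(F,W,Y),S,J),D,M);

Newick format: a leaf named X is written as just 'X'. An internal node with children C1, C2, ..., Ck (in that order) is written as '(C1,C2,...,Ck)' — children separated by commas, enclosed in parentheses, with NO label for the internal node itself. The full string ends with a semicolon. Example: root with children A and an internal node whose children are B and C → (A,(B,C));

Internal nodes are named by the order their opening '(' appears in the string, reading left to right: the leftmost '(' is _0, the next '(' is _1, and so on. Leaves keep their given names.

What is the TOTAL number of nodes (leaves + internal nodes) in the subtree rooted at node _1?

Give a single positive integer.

Answer: 8

Derivation:
Newick: ((B,(F,W,Y),S,J),D,M);
Locate _1: it is the '(' at position 1 (the 2nd '(' reading left to right).
Query: subtree rooted at _1
_1: subtree_size = 1 + 7
  B: subtree_size = 1 + 0
  _2: subtree_size = 1 + 3
    F: subtree_size = 1 + 0
    W: subtree_size = 1 + 0
    Y: subtree_size = 1 + 0
  S: subtree_size = 1 + 0
  J: subtree_size = 1 + 0
Total subtree size of _1: 8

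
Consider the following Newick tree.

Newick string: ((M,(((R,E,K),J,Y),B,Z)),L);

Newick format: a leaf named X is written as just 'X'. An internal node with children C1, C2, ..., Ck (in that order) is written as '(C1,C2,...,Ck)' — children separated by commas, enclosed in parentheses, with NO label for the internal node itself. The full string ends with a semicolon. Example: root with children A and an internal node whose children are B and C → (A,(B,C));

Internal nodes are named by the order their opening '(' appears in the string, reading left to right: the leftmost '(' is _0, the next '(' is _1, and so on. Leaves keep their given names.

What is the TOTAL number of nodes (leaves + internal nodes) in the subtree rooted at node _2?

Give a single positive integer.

Newick: ((M,(((R,E,K),J,Y),B,Z)),L);
Locate _2: it is the '(' at position 4 (the 3rd '(' reading left to right).
Query: subtree rooted at _2
_2: subtree_size = 1 + 9
  _3: subtree_size = 1 + 6
    _4: subtree_size = 1 + 3
      R: subtree_size = 1 + 0
      E: subtree_size = 1 + 0
      K: subtree_size = 1 + 0
    J: subtree_size = 1 + 0
    Y: subtree_size = 1 + 0
  B: subtree_size = 1 + 0
  Z: subtree_size = 1 + 0
Total subtree size of _2: 10

Answer: 10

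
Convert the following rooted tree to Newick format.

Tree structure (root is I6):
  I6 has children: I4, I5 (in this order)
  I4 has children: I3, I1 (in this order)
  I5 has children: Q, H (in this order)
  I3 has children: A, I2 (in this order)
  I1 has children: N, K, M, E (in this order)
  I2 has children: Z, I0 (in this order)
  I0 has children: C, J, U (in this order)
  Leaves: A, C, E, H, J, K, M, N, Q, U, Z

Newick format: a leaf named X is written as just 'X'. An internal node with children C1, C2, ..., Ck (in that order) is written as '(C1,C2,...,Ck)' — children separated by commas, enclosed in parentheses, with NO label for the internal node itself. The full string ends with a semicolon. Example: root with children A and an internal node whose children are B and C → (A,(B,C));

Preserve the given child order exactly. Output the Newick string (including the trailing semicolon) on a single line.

Answer: (((A,(Z,(C,J,U))),(N,K,M,E)),(Q,H));

Derivation:
internal I6 with children ['I4', 'I5']
  internal I4 with children ['I3', 'I1']
    internal I3 with children ['A', 'I2']
      leaf 'A' → 'A'
      internal I2 with children ['Z', 'I0']
        leaf 'Z' → 'Z'
        internal I0 with children ['C', 'J', 'U']
          leaf 'C' → 'C'
          leaf 'J' → 'J'
          leaf 'U' → 'U'
        → '(C,J,U)'
      → '(Z,(C,J,U))'
    → '(A,(Z,(C,J,U)))'
    internal I1 with children ['N', 'K', 'M', 'E']
      leaf 'N' → 'N'
      leaf 'K' → 'K'
      leaf 'M' → 'M'
      leaf 'E' → 'E'
    → '(N,K,M,E)'
  → '((A,(Z,(C,J,U))),(N,K,M,E))'
  internal I5 with children ['Q', 'H']
    leaf 'Q' → 'Q'
    leaf 'H' → 'H'
  → '(Q,H)'
→ '(((A,(Z,(C,J,U))),(N,K,M,E)),(Q,H))'
Final: (((A,(Z,(C,J,U))),(N,K,M,E)),(Q,H));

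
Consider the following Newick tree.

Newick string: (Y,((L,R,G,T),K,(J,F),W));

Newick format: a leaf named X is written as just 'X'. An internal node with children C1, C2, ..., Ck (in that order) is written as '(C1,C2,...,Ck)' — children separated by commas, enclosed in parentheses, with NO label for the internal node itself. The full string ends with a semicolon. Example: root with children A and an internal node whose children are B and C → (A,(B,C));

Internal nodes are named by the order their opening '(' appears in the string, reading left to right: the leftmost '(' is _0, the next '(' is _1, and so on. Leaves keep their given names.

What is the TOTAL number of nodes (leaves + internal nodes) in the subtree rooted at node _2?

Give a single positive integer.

Newick: (Y,((L,R,G,T),K,(J,F),W));
Locate _2: it is the '(' at position 4 (the 3rd '(' reading left to right).
Query: subtree rooted at _2
_2: subtree_size = 1 + 4
  L: subtree_size = 1 + 0
  R: subtree_size = 1 + 0
  G: subtree_size = 1 + 0
  T: subtree_size = 1 + 0
Total subtree size of _2: 5

Answer: 5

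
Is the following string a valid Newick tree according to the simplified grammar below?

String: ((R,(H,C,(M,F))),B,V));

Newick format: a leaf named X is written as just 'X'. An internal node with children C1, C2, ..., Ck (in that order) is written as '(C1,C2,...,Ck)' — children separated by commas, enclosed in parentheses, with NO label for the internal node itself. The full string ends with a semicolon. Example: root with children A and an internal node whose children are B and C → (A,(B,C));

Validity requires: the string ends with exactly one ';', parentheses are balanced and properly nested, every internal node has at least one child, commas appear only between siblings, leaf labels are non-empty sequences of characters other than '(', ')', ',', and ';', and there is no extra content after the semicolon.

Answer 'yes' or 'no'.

Input: ((R,(H,C,(M,F))),B,V));
Paren balance: 4 '(' vs 5 ')' MISMATCH
Ends with single ';': True
Full parse: FAILS (extra content after tree at pos 21)
Valid: False

Answer: no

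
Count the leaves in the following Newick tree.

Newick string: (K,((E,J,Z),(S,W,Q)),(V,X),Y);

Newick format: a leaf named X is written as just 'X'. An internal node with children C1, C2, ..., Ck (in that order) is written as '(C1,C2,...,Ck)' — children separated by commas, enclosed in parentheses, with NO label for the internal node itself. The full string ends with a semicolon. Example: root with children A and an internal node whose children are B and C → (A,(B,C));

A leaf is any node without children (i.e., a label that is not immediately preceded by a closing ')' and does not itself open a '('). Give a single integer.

Answer: 10

Derivation:
Newick: (K,((E,J,Z),(S,W,Q)),(V,X),Y);
Scan left-to-right; a leaf is any maximal label run not followed by '(':
  pos 1: leaf 'K' → count = 1
  pos 5: leaf 'E' → count = 2
  pos 7: leaf 'J' → count = 3
  pos 9: leaf 'Z' → count = 4
  pos 13: leaf 'S' → count = 5
  pos 15: leaf 'W' → count = 6
  pos 17: leaf 'Q' → count = 7
  pos 22: leaf 'V' → count = 8
  pos 24: leaf 'X' → count = 9
  pos 27: leaf 'Y' → count = 10
Total leaves: 10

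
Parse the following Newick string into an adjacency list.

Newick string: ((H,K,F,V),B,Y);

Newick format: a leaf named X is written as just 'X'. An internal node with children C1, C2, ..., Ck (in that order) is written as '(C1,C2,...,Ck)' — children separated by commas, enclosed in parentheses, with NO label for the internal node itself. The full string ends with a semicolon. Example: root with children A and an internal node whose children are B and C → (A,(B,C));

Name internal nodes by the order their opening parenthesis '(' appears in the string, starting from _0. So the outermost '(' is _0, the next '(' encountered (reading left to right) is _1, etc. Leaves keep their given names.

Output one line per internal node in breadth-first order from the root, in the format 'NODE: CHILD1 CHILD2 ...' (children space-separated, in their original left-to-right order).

Answer: _0: _1 B Y
_1: H K F V

Derivation:
Input: ((H,K,F,V),B,Y);
Scanning left-to-right, naming '(' by encounter order:
  pos 0: '(' -> open internal node _0 (depth 1)
  pos 1: '(' -> open internal node _1 (depth 2)
  pos 9: ')' -> close internal node _1 (now at depth 1)
  pos 14: ')' -> close internal node _0 (now at depth 0)
Total internal nodes: 2
BFS adjacency from root:
  _0: _1 B Y
  _1: H K F V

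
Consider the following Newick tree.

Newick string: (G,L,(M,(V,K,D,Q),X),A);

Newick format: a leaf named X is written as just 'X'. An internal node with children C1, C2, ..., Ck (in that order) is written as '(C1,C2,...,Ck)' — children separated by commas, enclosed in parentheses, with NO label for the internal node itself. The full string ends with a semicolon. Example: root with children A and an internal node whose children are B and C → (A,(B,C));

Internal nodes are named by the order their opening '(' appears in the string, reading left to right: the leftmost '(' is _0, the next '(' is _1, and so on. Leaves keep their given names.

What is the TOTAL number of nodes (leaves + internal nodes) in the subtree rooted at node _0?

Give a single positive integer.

Newick: (G,L,(M,(V,K,D,Q),X),A);
Locate _0: it is the '(' at position 0 (the 1st '(' reading left to right).
Query: subtree rooted at _0
_0: subtree_size = 1 + 11
  G: subtree_size = 1 + 0
  L: subtree_size = 1 + 0
  _1: subtree_size = 1 + 7
    M: subtree_size = 1 + 0
    _2: subtree_size = 1 + 4
      V: subtree_size = 1 + 0
      K: subtree_size = 1 + 0
      D: subtree_size = 1 + 0
      Q: subtree_size = 1 + 0
    X: subtree_size = 1 + 0
  A: subtree_size = 1 + 0
Total subtree size of _0: 12

Answer: 12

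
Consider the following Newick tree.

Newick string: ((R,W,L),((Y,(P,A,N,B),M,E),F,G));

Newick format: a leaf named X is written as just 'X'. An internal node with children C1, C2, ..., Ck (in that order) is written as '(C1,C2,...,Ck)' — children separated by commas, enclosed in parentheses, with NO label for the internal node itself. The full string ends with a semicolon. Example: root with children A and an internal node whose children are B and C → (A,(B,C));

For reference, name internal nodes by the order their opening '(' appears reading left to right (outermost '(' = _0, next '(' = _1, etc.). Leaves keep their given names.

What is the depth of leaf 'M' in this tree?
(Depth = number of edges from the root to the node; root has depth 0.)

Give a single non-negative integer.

Answer: 3

Derivation:
Newick: ((R,W,L),((Y,(P,A,N,B),M,E),F,G));
Naming internals by '(' encounter order: outermost '(' = _0, next = _1, ...
Query node: M
Path from root: _0 -> _2 -> _3 -> M
Depth of M: 3 (number of edges from root)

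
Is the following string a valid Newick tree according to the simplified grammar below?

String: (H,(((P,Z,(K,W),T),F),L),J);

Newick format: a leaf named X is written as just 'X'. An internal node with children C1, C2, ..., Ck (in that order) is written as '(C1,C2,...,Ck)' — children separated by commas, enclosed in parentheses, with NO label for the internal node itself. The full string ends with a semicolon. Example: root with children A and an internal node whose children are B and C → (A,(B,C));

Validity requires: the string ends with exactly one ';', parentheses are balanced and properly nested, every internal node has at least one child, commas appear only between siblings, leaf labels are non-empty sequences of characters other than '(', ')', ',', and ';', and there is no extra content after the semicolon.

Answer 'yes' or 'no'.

Answer: yes

Derivation:
Input: (H,(((P,Z,(K,W),T),F),L),J);
Paren balance: 5 '(' vs 5 ')' OK
Ends with single ';': True
Full parse: OK
Valid: True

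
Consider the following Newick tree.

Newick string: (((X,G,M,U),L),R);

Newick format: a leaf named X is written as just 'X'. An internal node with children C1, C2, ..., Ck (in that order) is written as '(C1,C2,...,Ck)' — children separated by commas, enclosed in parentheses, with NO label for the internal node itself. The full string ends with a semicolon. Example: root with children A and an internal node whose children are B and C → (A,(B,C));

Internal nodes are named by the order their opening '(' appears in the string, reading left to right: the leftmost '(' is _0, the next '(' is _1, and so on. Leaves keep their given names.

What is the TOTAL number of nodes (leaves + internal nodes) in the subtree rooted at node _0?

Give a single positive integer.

Answer: 9

Derivation:
Newick: (((X,G,M,U),L),R);
Locate _0: it is the '(' at position 0 (the 1st '(' reading left to right).
Query: subtree rooted at _0
_0: subtree_size = 1 + 8
  _1: subtree_size = 1 + 6
    _2: subtree_size = 1 + 4
      X: subtree_size = 1 + 0
      G: subtree_size = 1 + 0
      M: subtree_size = 1 + 0
      U: subtree_size = 1 + 0
    L: subtree_size = 1 + 0
  R: subtree_size = 1 + 0
Total subtree size of _0: 9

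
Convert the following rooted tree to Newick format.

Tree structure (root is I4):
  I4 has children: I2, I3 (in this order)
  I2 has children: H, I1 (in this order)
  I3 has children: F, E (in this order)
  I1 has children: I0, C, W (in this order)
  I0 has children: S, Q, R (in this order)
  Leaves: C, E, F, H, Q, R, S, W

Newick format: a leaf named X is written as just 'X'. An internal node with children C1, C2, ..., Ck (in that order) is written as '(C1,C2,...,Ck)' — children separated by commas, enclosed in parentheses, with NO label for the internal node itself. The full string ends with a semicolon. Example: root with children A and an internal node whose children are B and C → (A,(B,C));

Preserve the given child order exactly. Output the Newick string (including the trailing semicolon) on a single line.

Answer: ((H,((S,Q,R),C,W)),(F,E));

Derivation:
internal I4 with children ['I2', 'I3']
  internal I2 with children ['H', 'I1']
    leaf 'H' → 'H'
    internal I1 with children ['I0', 'C', 'W']
      internal I0 with children ['S', 'Q', 'R']
        leaf 'S' → 'S'
        leaf 'Q' → 'Q'
        leaf 'R' → 'R'
      → '(S,Q,R)'
      leaf 'C' → 'C'
      leaf 'W' → 'W'
    → '((S,Q,R),C,W)'
  → '(H,((S,Q,R),C,W))'
  internal I3 with children ['F', 'E']
    leaf 'F' → 'F'
    leaf 'E' → 'E'
  → '(F,E)'
→ '((H,((S,Q,R),C,W)),(F,E))'
Final: ((H,((S,Q,R),C,W)),(F,E));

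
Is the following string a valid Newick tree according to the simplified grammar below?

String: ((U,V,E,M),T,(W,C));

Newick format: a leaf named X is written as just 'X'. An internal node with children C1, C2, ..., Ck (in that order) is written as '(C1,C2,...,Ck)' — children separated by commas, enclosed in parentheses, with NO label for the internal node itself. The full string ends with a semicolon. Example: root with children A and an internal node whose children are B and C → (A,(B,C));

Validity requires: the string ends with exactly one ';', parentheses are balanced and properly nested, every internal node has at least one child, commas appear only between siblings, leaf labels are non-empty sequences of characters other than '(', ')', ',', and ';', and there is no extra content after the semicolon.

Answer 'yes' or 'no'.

Input: ((U,V,E,M),T,(W,C));
Paren balance: 3 '(' vs 3 ')' OK
Ends with single ';': True
Full parse: OK
Valid: True

Answer: yes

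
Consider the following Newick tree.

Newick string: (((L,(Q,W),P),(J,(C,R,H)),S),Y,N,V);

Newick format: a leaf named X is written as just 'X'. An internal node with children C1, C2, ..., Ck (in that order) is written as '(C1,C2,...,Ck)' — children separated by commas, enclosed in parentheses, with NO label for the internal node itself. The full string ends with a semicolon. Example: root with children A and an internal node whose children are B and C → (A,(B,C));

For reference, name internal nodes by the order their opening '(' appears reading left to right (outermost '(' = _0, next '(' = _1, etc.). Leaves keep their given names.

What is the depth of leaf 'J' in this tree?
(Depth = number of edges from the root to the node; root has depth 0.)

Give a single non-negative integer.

Answer: 3

Derivation:
Newick: (((L,(Q,W),P),(J,(C,R,H)),S),Y,N,V);
Naming internals by '(' encounter order: outermost '(' = _0, next = _1, ...
Query node: J
Path from root: _0 -> _1 -> _4 -> J
Depth of J: 3 (number of edges from root)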